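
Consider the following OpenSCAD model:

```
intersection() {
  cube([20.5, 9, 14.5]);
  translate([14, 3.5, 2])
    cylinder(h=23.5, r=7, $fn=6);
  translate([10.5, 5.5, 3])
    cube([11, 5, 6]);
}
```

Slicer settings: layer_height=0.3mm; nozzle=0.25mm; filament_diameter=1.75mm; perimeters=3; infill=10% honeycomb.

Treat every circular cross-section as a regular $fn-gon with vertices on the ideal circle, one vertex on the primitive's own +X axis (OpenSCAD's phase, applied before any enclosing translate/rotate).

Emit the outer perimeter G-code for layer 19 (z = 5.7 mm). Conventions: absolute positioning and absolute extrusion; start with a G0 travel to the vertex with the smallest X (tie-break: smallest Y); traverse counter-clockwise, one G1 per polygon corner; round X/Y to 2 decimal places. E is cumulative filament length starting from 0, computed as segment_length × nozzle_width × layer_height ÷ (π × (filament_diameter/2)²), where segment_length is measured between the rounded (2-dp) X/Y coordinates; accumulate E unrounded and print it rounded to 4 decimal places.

G0 X10.50 Y5.50 Z5.70
G1 X19.85 Y5.50 E0.2915
G1 X17.82 Y9.00 E0.4177
G1 X10.50 Y9.00 E0.6460
G1 X10.50 Y5.50 E0.7551

At z = 5.7 mm: the 20.5×9 cube contributes its full rectangle; the r=7 cylinder at (14, 3.5) contributes a regular 6-gon of circumradius 7; the cube at (10.5, 5.5) is present — its section is the full 11×5 rectangle; Taking the intersection: the r=7 cylinder at (14, 3.5) partially overlaps the 20.5×9 cube; clipping to the common part keeps 101.03 mm²; the 11×5 cube at (10.5, 5.5) partially overlaps the running intersection; clipping to the common part keeps 29.17 mm² — 1 connected region. The outline is a single polygon with 4 vertices. Extrusion per mm of travel: 0.25 × 0.3 / (π × 0.875²) = 0.031181. Accumulating E over each segment gives final E = 0.7551.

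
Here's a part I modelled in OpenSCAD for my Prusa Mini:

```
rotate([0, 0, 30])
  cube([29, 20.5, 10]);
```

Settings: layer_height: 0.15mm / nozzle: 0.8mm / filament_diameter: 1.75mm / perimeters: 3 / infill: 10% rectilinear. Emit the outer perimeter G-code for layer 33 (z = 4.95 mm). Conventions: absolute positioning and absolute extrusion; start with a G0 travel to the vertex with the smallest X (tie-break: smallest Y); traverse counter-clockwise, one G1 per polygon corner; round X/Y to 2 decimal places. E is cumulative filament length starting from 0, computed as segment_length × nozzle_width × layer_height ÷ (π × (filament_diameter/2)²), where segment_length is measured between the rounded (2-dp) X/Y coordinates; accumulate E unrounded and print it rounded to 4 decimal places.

At z = 4.95 mm: the cube is present — its section is the full 29×20.5 rectangle; (rotated 30° about Z; rotation is an isometry so areas/perimeters/island counts are preserved). The outline is a single polygon with 4 vertices. Extrusion per mm of travel: 0.8 × 0.15 / (π × 0.875²) = 0.049890. Accumulating E over each segment gives final E = 4.9384.

G0 X-10.25 Y17.75 Z4.95
G1 X0.00 Y0.00 E1.0226
G1 X25.11 Y14.50 E2.4692
G1 X14.86 Y32.25 E3.4918
G1 X-10.25 Y17.75 E4.9384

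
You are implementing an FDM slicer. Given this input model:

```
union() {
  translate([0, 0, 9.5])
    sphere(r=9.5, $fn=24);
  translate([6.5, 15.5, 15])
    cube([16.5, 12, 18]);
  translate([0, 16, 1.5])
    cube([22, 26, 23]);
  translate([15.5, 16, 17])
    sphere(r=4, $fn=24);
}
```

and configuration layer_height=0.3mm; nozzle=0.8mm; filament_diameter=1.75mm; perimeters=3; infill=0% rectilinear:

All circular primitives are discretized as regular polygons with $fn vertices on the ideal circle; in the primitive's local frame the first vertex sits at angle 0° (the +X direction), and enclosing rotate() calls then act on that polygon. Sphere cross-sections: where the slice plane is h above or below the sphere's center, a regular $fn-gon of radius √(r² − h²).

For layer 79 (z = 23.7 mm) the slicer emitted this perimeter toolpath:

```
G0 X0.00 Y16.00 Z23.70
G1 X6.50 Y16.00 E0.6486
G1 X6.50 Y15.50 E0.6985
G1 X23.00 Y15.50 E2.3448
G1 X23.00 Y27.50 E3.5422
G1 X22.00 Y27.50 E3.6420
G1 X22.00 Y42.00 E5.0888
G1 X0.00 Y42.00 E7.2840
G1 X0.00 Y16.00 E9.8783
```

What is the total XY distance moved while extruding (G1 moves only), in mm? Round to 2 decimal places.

99.00 mm

Sum the Euclidean lengths of each G1 segment: total = 99.00 mm.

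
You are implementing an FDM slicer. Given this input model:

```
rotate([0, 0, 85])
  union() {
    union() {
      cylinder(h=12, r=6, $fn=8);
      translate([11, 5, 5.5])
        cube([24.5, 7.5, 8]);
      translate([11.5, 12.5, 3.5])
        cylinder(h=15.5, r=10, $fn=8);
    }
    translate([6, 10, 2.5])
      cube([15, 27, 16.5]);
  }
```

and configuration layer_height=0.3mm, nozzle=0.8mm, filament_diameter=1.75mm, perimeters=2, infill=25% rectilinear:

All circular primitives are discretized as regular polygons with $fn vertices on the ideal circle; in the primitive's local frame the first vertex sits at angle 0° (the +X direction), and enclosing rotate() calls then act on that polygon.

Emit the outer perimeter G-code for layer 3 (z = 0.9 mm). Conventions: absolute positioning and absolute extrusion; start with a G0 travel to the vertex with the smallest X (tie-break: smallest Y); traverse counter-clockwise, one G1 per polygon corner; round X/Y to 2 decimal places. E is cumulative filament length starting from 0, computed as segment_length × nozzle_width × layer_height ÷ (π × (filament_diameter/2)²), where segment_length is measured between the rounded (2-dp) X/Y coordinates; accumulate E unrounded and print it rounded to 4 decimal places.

At z = 0.9 mm: the r=6 cylinder contributes a regular 8-gon of circumradius 6; the cube at (11, 5) is absent (z outside [5.5, 13.5]); the cylinder at (11.5, 12.5) is absent (z outside [3.5, 19]); Combining (union): only the r=6 cylinder is present, so the union is just that shape — 1 connected region; the cube at (6, 10) is not intersected at this z (z outside [2.5, 19]); Taking the union: only the result so far is present, so the union is just that shape — 1 connected region; (whole slice rotated 85° about Z — lengths, areas and connectivity unchanged). The outline is a single polygon with 8 vertices. Extrusion per mm of travel: 0.8 × 0.3 / (π × 0.875²) = 0.099780. Accumulating E over each segment gives final E = 3.6680.

G0 X-5.98 Y0.52 Z0.90
G1 X-4.60 Y-3.86 E0.4582
G1 X-0.52 Y-5.98 E0.9170
G1 X3.86 Y-4.60 E1.3752
G1 X5.98 Y-0.52 E1.8340
G1 X4.60 Y3.86 E2.2922
G1 X0.52 Y5.98 E2.7510
G1 X-3.86 Y4.60 E3.2092
G1 X-5.98 Y0.52 E3.6680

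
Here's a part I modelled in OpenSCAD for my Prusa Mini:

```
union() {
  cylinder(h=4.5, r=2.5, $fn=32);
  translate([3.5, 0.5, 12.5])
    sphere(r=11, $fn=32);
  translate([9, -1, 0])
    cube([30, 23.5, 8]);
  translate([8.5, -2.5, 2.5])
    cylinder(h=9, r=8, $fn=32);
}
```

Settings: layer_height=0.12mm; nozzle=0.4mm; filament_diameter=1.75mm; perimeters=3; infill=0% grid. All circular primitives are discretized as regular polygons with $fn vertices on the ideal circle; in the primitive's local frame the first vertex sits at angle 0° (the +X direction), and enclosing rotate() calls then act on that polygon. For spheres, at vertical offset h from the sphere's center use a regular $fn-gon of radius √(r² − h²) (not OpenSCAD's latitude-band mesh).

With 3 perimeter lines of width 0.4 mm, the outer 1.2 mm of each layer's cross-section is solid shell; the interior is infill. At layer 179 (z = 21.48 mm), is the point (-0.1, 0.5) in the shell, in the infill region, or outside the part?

At z = 21.48 mm: the cylinder is absent (z outside [0, 4.5]); the r=11 sphere at (3.5, 0.5) slices to a regular 32-gon of circumradius 6.353 (√(r²−h²) with h=8.98 from center); the cube at (9, -1) is absent (z outside [0, 8]); the cylinder at (8.5, -2.5) is absent (z outside [2.5, 11.5]); Taking the union: only the r=11 sphere at (3.5, 0.5) is present, so the union is just that shape — 1 connected region. Overall, the cross-section is a single solid region. The nearest boundary edge runs (-2.73, 1.74)→(-2.85, 0.50); distance from the point to it = 2.74 mm. The point is inside the cross-section and 2.74 mm from the nearest boundary — more than the 1.2 mm shell width (3 × 0.4), so it's in the infill interior.

infill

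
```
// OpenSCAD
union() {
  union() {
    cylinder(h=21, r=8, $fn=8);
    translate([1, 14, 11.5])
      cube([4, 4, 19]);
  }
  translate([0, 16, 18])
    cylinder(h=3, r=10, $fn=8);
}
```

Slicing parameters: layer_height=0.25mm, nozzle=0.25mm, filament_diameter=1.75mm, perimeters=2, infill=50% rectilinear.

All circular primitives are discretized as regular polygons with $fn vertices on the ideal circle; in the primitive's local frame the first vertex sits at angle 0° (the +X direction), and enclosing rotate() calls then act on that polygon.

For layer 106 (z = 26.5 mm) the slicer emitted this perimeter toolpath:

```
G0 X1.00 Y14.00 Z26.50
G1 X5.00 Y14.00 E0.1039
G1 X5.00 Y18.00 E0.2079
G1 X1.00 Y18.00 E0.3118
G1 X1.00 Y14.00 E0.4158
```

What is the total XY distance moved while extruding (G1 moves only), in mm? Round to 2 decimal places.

Sum the Euclidean lengths of each G1 segment: total = 16.00 mm.

16.00 mm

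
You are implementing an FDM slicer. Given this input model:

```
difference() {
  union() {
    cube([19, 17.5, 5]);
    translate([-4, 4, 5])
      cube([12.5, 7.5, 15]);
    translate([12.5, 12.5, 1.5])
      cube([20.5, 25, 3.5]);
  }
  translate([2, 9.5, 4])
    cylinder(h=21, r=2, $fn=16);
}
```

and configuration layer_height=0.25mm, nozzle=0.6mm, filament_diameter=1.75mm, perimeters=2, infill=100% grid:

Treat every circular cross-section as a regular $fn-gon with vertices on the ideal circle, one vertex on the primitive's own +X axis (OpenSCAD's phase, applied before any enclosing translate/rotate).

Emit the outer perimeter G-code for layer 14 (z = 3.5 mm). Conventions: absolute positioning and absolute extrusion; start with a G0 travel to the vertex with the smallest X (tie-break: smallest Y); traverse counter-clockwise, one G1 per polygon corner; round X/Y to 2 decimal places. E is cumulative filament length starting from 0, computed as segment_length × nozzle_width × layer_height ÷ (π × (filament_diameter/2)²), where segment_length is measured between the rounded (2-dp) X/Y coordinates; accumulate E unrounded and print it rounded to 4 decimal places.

G0 X0.00 Y0.00 Z3.50
G1 X19.00 Y0.00 E1.1849
G1 X19.00 Y12.50 E1.9644
G1 X33.00 Y12.50 E2.8375
G1 X33.00 Y37.50 E4.3966
G1 X12.50 Y37.50 E5.6750
G1 X12.50 Y17.50 E6.9223
G1 X0.00 Y17.50 E7.7018
G1 X0.00 Y0.00 E8.7931

At z = 3.5 mm: the 19×17.5 cube contributes its full rectangle; the cube at (-4, 4) is absent (z outside [5, 20]); the 20.5×25 cube at (12.5, 12.5) contributes its full rectangle; Merging all regions: the regions partially overlap (shared area 32.50 mm²), so overlapping operands fuse into one piece — 1 connected region; the cylinder at (2, 9.5) does not reach this height (z outside [4, 25]); Subtracting the remaining from the first: none of the subtracted shapes is present at this height, so the result so far is unchanged — 1 connected region. The outline is a single polygon with 8 vertices. Extrusion per mm of travel: 0.6 × 0.25 / (π × 0.875²) = 0.062363. Accumulating E over each segment gives final E = 8.7931.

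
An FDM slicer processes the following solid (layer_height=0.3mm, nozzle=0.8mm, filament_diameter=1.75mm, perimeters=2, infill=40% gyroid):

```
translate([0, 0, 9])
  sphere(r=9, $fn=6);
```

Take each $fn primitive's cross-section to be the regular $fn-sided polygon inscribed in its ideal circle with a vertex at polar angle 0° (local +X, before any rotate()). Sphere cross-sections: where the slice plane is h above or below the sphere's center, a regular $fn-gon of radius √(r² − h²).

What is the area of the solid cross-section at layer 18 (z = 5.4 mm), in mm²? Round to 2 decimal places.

At z = 5.4 mm: the sphere: section is a regular 6-gon, circumradius = √(r²−h²) = √(9²−3.6²) = 8.249 (area = (6/2)·8.249²·sin(360°/6) = 176.77 mm²). Overall, the cross-section is a single solid region. Net area = 176.77 mm².

176.77 mm²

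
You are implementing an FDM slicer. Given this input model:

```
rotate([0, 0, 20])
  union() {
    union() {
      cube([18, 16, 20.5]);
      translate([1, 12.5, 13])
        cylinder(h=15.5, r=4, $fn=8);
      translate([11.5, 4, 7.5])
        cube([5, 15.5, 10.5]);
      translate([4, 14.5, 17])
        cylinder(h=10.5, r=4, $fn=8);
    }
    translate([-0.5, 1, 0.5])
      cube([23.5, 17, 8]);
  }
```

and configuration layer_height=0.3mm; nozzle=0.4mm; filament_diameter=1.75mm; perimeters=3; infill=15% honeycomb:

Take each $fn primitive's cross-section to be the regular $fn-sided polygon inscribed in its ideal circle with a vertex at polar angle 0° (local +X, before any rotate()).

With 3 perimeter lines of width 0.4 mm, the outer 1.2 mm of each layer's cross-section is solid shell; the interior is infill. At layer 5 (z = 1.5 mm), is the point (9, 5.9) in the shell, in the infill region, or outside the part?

infill

At z = 1.5 mm: the cube is present — its section is the full 18×16 rectangle; the cylinder at (1, 12.5) does not reach this height (z outside [13, 28.5]); the cube at (11.5, 4) does not reach this height (z outside [7.5, 18]); the cylinder at (4, 14.5) does not reach this height (z outside [17, 27.5]); Taking the union: only the 18×16 cube is present, so the union is just that shape — 1 connected region; the 23.5×17 cube at (-0.5, 1) contributes its full rectangle; Merging all regions: the regions partially overlap (shared area 270.00 mm²), so overlapping operands fuse into one piece — 1 connected region; (rotated 20° about Z; rotation is an isometry so areas/perimeters/island counts are preserved). Overall, the cross-section is a single solid region. Undo the 20° rotation: the query point maps to (10.475, 2.466) in the un-rotated model frame. The nearest boundary edge runs (18.00, 0.00)→(0.00, 0.00); distance from the point to it = 2.47 mm. The point is inside the cross-section and 2.47 mm from the nearest boundary — more than the 1.2 mm shell width (3 × 0.4), so it's in the infill interior.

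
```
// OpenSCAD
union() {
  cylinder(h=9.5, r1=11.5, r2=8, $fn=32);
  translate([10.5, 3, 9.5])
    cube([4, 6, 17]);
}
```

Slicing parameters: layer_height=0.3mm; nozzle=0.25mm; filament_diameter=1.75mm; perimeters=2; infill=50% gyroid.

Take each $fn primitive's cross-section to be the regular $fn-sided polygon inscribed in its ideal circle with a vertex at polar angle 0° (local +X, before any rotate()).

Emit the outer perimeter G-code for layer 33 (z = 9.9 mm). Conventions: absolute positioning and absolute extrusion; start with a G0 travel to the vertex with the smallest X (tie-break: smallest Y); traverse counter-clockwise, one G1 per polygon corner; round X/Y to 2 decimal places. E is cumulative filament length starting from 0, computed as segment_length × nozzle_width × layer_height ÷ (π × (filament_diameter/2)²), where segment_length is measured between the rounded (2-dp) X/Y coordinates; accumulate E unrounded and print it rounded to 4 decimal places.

At z = 9.9 mm: the cone is absent (z outside [0, 9.5]); the cube at (10.5, 3) is present — its section is the full 4×6 rectangle; Merging all regions: only the 4×6 cube at (10.5, 3) is present, so the union is just that shape — 1 connected region. The outline is a single polygon with 4 vertices. Extrusion per mm of travel: 0.25 × 0.3 / (π × 0.875²) = 0.031181. Accumulating E over each segment gives final E = 0.6236.

G0 X10.50 Y3.00 Z9.90
G1 X14.50 Y3.00 E0.1247
G1 X14.50 Y9.00 E0.3118
G1 X10.50 Y9.00 E0.4365
G1 X10.50 Y3.00 E0.6236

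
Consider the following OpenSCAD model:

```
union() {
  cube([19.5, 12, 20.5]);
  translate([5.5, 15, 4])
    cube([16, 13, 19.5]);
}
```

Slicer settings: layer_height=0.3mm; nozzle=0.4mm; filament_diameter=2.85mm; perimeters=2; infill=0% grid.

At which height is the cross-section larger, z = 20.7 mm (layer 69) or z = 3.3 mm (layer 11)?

layer 11 (z = 3.3 mm)

Layer 69 (z = 20.7): the cube is not intersected at this z (z outside [0, 20.5]); the 16×13 cube at (5.5, 15) contributes its full rectangle (area 208.00 mm²); Taking the union: only the 16×13 cube at (5.5, 15) is present, so the union is just that shape — area = 208.00 mm². So its area = 208.00 mm². Layer 11 (z = 3.3): the 19.5×12 cube contributes its full rectangle (area 234.00 mm²); the cube at (5.5, 15) is absent (z outside [4, 23.5]); Combining (union): only the 19.5×12 cube is present, so the union is just that shape — area = 234.00 mm². So its area = 234.00 mm². Layer 11 is larger (234.00 vs 208.00 mm²).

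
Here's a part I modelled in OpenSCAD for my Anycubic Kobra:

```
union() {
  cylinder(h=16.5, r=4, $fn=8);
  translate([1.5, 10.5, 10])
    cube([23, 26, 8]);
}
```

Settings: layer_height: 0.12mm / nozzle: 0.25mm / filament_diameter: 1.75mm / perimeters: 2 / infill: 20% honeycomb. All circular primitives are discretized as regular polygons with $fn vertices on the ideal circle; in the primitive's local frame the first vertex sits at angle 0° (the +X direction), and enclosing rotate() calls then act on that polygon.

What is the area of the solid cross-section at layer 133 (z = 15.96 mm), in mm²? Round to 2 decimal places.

At z = 15.96 mm: the r=4 cylinder contributes a regular 8-gon of circumradius 4 (area = (8/2)·4.000²·sin(360°/8) = 45.25 mm²); the cube at (1.5, 10.5) is present — its section is the full 23×26 rectangle (area 598.00 mm²); Merging all regions: the 2 present regions are separate (no shared area or edge), so areas and boundary lengths simply add and each stays a separate island — area = 643.25 mm². Overall, the cross-section has 2 separate islands. Net area = 643.25 mm².

643.25 mm²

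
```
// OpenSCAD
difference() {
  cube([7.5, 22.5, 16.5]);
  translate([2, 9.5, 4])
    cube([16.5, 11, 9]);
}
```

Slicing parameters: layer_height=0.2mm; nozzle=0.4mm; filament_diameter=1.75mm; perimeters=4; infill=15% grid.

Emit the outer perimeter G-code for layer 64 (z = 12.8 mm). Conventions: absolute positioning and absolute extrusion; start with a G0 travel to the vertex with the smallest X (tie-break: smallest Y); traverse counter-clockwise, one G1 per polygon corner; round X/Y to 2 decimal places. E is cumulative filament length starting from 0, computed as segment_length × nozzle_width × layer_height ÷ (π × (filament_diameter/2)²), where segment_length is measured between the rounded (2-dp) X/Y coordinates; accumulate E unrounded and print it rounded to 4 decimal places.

At z = 12.8 mm: the cube is present — its section is the full 7.5×22.5 rectangle; the cube at (2, 9.5) (footprint 16.5×11) is included at this height; After the difference (first − rest): starting from the 7.5×22.5 cube, the 16.5×11 cube at (2, 9.5) partially overlaps it — only the 60.50 mm² overlap (of its 181.50 mm²) is removed, clipping the outline — 1 connected region. The outline is a single polygon with 8 vertices. Extrusion per mm of travel: 0.4 × 0.2 / (π × 0.875²) = 0.033260. Accumulating E over each segment gives final E = 2.3615.

G0 X0.00 Y0.00 Z12.80
G1 X7.50 Y0.00 E0.2495
G1 X7.50 Y9.50 E0.5654
G1 X2.00 Y9.50 E0.7484
G1 X2.00 Y20.50 E1.1142
G1 X7.50 Y20.50 E1.2971
G1 X7.50 Y22.50 E1.3637
G1 X0.00 Y22.50 E1.6131
G1 X0.00 Y0.00 E2.3615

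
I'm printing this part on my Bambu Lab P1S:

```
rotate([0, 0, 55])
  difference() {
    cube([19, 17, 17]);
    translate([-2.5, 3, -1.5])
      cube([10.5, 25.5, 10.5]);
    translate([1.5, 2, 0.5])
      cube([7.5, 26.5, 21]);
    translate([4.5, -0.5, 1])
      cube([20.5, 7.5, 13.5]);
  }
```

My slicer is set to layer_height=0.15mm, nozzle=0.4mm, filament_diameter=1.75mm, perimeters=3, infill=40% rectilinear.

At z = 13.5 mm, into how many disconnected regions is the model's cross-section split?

At z = 13.5 mm: the cube is present — its section is the full 19×17 rectangle; the cube at (-2.5, 3) is absent (z outside [-1.5, 9]); the cube at (1.5, 2) is present — its section is the full 7.5×26.5 rectangle; the cube at (4.5, -0.5) is present — its section is the full 20.5×7.5 rectangle; Taking the first minus the rest: starting from the 19×17 cube, the 7.5×26.5 cube at (1.5, 2) partially overlaps it — only the 112.50 mm² overlap (of its 198.75 mm²) is removed, clipping the outline; the 20.5×7.5 cube at (4.5, -0.5) partially overlaps it — only the 79.00 mm² overlap (of its 153.75 mm²) is removed, clipping the outline — 2 connected regions; (whole slice rotated 55° about Z — lengths, areas and connectivity unchanged). The result has 2 disconnected regions.

2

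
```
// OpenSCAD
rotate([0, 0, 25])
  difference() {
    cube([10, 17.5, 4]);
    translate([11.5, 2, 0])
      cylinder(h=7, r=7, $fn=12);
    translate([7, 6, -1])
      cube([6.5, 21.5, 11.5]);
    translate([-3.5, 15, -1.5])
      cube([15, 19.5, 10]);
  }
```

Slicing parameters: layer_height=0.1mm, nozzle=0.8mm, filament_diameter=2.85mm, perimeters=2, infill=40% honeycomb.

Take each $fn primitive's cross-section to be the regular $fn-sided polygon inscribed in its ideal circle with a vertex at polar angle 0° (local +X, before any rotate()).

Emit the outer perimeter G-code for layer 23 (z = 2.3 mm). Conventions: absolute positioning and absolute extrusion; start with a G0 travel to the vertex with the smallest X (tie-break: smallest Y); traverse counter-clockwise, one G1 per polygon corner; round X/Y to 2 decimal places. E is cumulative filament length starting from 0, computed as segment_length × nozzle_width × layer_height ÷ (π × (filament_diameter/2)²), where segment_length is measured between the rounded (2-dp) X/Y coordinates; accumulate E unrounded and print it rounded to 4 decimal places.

At z = 2.3 mm: the 10×17.5 cube contributes its full rectangle; the r=7 cylinder at (11.5, 2) gives a regular 12-gon of circumradius 7 (constant along its height); the cube at (7, 6) (footprint 6.5×21.5) is included at this height; the cube at (-3.5, 15) is present — its section is the full 15×19.5 rectangle; After the difference (first − rest): starting from the 10×17.5 cube, the r=7 cylinder at (11.5, 2) partially overlaps it — only the 37.02 mm² overlap (of its 147.00 mm²) is removed, clipping the outline; the 6.5×21.5 cube at (7, 6) partially overlaps it — only the 28.28 mm² overlap (of its 139.75 mm²) is removed, clipping the outline; the 15×19.5 cube at (-3.5, 15) partially overlaps it — only the 17.50 mm² overlap (of its 292.50 mm²) is removed, clipping the outline — 1 connected region; (whole slice rotated 25° about Z — lengths, areas and connectivity unchanged). The outline is a single polygon with 7 vertices. Extrusion per mm of travel: 0.8 × 0.1 / (π × 1.425²) = 0.012540. Accumulating E over each segment gives final E = 0.5376.

G0 X-6.34 Y13.59 Z2.30
G1 X0.00 Y0.00 E0.1881
G1 X4.56 Y2.13 E0.2512
G1 X3.23 Y3.71 E0.2771
G1 X2.60 Y7.28 E0.3225
G1 X3.36 Y9.36 E0.3503
G1 X0.00 Y16.55 E0.4498
G1 X-6.34 Y13.59 E0.5376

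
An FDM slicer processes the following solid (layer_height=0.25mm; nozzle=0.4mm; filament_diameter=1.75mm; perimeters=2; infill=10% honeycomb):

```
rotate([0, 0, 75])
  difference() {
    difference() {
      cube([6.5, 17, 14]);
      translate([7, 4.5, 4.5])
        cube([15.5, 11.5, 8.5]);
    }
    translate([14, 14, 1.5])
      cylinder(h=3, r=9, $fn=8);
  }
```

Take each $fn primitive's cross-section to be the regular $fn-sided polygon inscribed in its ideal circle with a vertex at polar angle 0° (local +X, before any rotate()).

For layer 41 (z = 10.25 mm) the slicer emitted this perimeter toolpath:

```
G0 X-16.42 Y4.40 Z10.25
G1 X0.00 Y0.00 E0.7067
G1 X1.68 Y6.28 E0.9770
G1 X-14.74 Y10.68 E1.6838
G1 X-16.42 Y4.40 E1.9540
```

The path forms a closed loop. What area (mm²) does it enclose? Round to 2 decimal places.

Apply the shoelace formula to the sequence of (X, Y) vertices; enclosed area = 110.51 mm².

110.51 mm²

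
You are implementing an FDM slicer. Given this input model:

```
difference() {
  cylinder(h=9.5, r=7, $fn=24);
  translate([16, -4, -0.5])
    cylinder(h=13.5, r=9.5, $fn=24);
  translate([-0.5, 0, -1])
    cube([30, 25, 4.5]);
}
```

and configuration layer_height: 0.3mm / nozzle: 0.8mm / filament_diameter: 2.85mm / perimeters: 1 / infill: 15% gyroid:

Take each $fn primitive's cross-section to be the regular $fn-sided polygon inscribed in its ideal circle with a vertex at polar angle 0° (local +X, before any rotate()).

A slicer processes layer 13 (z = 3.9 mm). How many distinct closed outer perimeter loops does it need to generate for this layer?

At z = 3.9 mm: the r=7 cylinder contributes a regular 24-gon of circumradius 7; the cylinder at (16, -4): section is a regular 24-gon, circumradius r=9.5; the cube at (-0.5, 0) does not reach this height (z outside [-1, 3.5]); Taking the first minus the rest: starting from the r=7 cylinder, the r=9.5 cylinder at (16, -4) misses the remaining region (no effect) — 1 connected region. The result has 1 disconnected region.

1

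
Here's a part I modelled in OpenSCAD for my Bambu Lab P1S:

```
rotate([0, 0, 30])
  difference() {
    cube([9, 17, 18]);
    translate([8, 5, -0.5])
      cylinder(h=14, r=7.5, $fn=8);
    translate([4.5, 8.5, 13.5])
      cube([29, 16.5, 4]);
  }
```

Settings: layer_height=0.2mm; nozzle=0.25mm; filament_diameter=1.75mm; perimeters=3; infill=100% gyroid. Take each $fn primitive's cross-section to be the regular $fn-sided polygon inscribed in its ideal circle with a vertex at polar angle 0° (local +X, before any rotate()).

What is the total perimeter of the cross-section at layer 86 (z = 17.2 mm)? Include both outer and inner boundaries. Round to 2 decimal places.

52.00 mm

At z = 17.2 mm: the cube (footprint 9×17) is included at this height (perimeter 52.00 mm); the cylinder at (8, 5) does not reach this height (z outside [-0.5, 13.5]); the 29×16.5 cube at (4.5, 8.5) contributes its full rectangle (perimeter 91.00 mm); Subtracting the remaining from the first: starting from the 9×17 cube, the 29×16.5 cube at (4.5, 8.5) partially overlaps it — only the 38.25 mm² overlap (of its 478.50 mm²) is removed, clipping the outline — boundary = 52.00 mm; (rotated 30° about Z; rotation is an isometry so areas/perimeters/island counts are preserved). Overall, the cross-section is a single solid region. Total boundary length (outer) = 52.00 mm.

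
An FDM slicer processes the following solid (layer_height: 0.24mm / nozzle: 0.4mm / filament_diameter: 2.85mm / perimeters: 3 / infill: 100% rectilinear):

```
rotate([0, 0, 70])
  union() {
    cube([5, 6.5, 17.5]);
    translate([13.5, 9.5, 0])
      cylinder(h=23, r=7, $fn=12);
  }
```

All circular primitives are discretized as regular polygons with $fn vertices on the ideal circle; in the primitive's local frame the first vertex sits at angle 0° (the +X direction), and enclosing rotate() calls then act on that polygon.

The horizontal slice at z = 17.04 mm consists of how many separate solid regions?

2

At z = 17.04 mm: the 5×6.5 cube contributes its full rectangle; the r=7 cylinder at (13.5, 9.5) contributes a regular 12-gon of circumradius 7; Taking the union: the 2 present regions are separate (no shared area or edge), so areas and boundary lengths simply add and each stays a separate island — 2 connected regions; (whole slice rotated 70° about Z — lengths, areas and connectivity unchanged). The result has 2 disconnected regions.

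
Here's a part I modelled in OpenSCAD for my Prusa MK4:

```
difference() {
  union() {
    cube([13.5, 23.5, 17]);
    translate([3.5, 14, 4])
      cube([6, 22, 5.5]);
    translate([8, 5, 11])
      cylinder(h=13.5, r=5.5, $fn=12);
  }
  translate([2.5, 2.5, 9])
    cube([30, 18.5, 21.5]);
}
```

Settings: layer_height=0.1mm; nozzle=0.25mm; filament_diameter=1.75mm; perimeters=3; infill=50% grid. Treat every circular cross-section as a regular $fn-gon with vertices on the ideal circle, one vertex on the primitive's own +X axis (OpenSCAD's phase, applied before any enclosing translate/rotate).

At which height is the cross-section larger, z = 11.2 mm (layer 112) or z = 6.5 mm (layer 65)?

Layer 112 (z = 11.2): the cube (footprint 13.5×23.5) is included at this height (area 317.25 mm²); the cube at (3.5, 14) is absent (z outside [4, 9.5]); the cylinder at (8, 5): section is a regular 12-gon, circumradius r=5.5 (area = (12/2)·5.500²·sin(360°/12) = 90.75 mm²); Taking the union: the regions partially overlap — summed areas 408.00 mm² minus the doubly-counted overlap 89.82 mm² gives 318.18 mm² — area = 318.18 mm²; the 30×18.5 cube at (2.5, 2.5) contributes its full rectangle (area 555.00 mm²); Subtracting the remaining from the first: starting from that combined region (318.18 mm²), the 30×18.5 cube at (2.5, 2.5) partially overlaps it — only the 203.50 mm² overlap (of its 555.00 mm²) is removed, clipping the outline — area = 114.68 mm². So its area = 114.68 mm². Layer 65 (z = 6.5): the 13.5×23.5 cube contributes its full rectangle (area 317.25 mm²); the cube at (3.5, 14) is present — its section is the full 6×22 rectangle (area 132.00 mm²); the cylinder at (8, 5) does not reach this height (z outside [11, 24.5]); Combining (union): the regions partially overlap — summed areas 449.25 mm² minus the doubly-counted overlap 57.00 mm² gives 392.25 mm² — area = 392.25 mm²; the cube at (2.5, 2.5) is absent (z outside [9, 30.5]); Subtracting the remaining from the first: none of the subtracted shapes is present at this height, so the result so far is unchanged — area = 392.25 mm². So its area = 392.25 mm². Layer 65 is larger (392.25 vs 114.68 mm²).

layer 65 (z = 6.5 mm)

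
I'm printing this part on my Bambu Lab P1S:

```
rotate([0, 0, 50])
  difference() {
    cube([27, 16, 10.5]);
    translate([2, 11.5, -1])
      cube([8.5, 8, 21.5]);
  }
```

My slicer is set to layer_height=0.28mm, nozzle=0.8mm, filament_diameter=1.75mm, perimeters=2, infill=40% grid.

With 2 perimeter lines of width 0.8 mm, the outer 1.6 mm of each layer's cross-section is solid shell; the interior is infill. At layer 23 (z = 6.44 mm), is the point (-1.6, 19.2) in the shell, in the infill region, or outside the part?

infill

At z = 6.44 mm: the cube is present — its section is the full 27×16 rectangle; the cube at (2, 11.5) is present — its section is the full 8.5×8 rectangle; Taking the first minus the rest: starting from the 27×16 cube, the 8.5×8 cube at (2, 11.5) partially overlaps it — only the 38.25 mm² overlap (of its 68.00 mm²) is removed, clipping the outline — 1 connected region; (whole slice rotated 50° about Z — lengths, areas and connectivity unchanged). Overall, the cross-section is a single solid region. Undo the 50° rotation: the query point maps to (13.680, 13.567) in the un-rotated model frame. The nearest boundary edge runs (10.50, 16.00)→(27.00, 16.00); distance from the point to it = 2.43 mm. The point is inside the cross-section and 2.43 mm from the nearest boundary — more than the 1.6 mm shell width (2 × 0.8), so it's in the infill interior.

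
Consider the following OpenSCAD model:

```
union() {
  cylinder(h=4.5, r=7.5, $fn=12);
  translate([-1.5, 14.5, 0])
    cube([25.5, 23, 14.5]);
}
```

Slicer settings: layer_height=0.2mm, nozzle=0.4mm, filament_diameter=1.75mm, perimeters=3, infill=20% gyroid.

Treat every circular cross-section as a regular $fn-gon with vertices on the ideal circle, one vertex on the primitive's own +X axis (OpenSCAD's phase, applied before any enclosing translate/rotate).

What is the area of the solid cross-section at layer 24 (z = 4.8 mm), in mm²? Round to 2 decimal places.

586.50 mm²

At z = 4.8 mm: the cylinder is absent (z outside [0, 4.5]); the cube at (-1.5, 14.5) is present — its section is the full 25.5×23 rectangle (area 586.50 mm²); Combining (union): only the 25.5×23 cube at (-1.5, 14.5) is present, so the union is just that shape — area = 586.50 mm². Overall, the cross-section is a single solid region. Net area = 586.50 mm².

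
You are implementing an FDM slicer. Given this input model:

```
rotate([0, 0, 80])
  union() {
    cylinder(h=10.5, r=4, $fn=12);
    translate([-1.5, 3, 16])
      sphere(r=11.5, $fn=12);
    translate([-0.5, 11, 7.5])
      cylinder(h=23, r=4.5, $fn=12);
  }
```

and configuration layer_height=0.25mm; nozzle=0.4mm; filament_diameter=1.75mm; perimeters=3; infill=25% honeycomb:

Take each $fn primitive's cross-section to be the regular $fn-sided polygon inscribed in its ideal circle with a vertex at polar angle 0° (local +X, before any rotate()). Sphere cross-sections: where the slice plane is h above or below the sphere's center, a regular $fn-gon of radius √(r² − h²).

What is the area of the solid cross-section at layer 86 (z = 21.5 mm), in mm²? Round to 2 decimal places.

323.46 mm²

At z = 21.5 mm: the cylinder is not intersected at this z (z outside [0, 10.5]); the r=11.5 sphere at (-1.5, 3) slices to a regular 12-gon of circumradius 10.100 (√(r²−h²) with h=5.5 from center) (area = (12/2)·10.100²·sin(360°/12) = 306.00 mm²); the cylinder at (-0.5, 11): section is a regular 12-gon, circumradius r=4.5 (area = (12/2)·4.500²·sin(360°/12) = 60.75 mm²); Taking the union: the regions partially overlap — summed areas 366.75 mm² minus the doubly-counted overlap 43.29 mm² gives 323.46 mm² — area = 323.46 mm²; (whole slice rotated 80° about Z — lengths, areas and connectivity unchanged). Overall, the cross-section is a single solid region. Net area = 323.46 mm².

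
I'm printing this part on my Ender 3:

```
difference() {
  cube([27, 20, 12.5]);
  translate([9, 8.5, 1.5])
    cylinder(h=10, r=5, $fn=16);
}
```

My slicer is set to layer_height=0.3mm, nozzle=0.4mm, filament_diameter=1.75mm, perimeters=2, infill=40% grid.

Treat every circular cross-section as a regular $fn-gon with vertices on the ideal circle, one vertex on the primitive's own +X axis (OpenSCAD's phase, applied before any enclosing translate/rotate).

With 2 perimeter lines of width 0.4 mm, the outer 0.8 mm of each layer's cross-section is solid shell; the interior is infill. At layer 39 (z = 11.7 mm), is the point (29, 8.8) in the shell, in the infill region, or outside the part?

outside

At z = 11.7 mm: the cube is present — its section is the full 27×20 rectangle; the cylinder at (9, 8.5) is not intersected at this z (z outside [1.5, 11.5]); Subtracting the remaining from the first: none of the subtracted shapes is present at this height, so the 27×20 cube is unchanged — 1 connected region. Overall, the cross-section is a single solid region. The nearest boundary edge runs (27.00, 0.00)→(27.00, 20.00); distance from the point to it = 2.00 mm. The point is not inside any of the regions above, so it lies outside the cross-section (2.00 mm from the nearest boundary).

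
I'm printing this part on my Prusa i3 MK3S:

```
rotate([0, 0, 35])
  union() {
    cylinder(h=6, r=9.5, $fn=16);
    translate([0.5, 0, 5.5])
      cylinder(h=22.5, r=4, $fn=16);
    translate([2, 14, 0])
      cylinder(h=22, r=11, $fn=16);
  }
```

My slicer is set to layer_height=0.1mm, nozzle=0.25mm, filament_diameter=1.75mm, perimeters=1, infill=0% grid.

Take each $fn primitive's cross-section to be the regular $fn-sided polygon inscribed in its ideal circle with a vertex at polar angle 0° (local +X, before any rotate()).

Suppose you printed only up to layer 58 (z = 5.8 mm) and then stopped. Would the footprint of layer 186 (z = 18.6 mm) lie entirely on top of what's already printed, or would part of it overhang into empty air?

Compare the two slices. At z = 5.8: the r=9.5 cylinder gives a regular 16-gon of circumradius 9.5 (constant along its height) (area = (16/2)·9.500²·sin(360°/16) = 276.30 mm²); the r=4 cylinder at (0.5, 0) gives a regular 16-gon of circumradius 4 (constant along its height) (area = (16/2)·4.000²·sin(360°/16) = 48.98 mm²); the cylinder at (2, 14): section is a regular 16-gon, circumradius r=11 (area = (16/2)·11.000²·sin(360°/16) = 370.44 mm²); Taking the union: the regions partially overlap — summed areas 695.72 mm² minus the doubly-counted overlap 109.59 mm² gives 586.12 mm² — area = 586.12 mm²; (rotated 35° about Z; rotation is an isometry so areas/perimeters/island counts are preserved). At z = 18.6: the cylinder does not reach this height (z outside [0, 6]); the cylinder at (0.5, 0): section is a regular 16-gon, circumradius r=4 (area = (16/2)·4.000²·sin(360°/16) = 48.98 mm²); the r=11 cylinder at (2, 14) gives a regular 16-gon of circumradius 11 (constant along its height) (area = (16/2)·11.000²·sin(360°/16) = 370.44 mm²); Combining (union): the regions partially overlap — summed areas 419.42 mm² minus the doubly-counted overlap 1.96 mm² gives 417.46 mm² — area = 417.46 mm²; (whole slice rotated 35° about Z — lengths, areas and connectivity unchanged). Checking containment: the cross-section at z = 18.6 is a subset of the cross-section at z = 5.8.

entirely on top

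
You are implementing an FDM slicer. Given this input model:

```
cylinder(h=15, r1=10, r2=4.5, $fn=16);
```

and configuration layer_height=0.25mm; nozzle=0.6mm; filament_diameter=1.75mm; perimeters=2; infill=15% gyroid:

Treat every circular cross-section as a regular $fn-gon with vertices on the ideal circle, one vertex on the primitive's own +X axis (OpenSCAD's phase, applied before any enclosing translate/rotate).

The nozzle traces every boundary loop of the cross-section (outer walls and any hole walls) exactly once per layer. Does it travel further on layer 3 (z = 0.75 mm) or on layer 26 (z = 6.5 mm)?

layer 3 (z = 0.75 mm)

Layer 3 (z = 0.75): the cone: at t=0.050 of its height the radius interpolates to r₁+(r₂−r₁)t = 9.725, giving a regular 16-gon of that circumradius (perimeter = 2·16·9.725·sin(180°/16) = 60.71 mm). So its perimeter = 60.71 mm. Layer 26 (z = 6.5): the cone (r1=10→r2=4.5) has section circumradius 7.617 here — a regular 16-gon (perimeter = 2·16·7.617·sin(180°/16) = 47.55 mm). So its perimeter = 47.55 mm. Layer 3 is larger (60.71 vs 47.55 mm).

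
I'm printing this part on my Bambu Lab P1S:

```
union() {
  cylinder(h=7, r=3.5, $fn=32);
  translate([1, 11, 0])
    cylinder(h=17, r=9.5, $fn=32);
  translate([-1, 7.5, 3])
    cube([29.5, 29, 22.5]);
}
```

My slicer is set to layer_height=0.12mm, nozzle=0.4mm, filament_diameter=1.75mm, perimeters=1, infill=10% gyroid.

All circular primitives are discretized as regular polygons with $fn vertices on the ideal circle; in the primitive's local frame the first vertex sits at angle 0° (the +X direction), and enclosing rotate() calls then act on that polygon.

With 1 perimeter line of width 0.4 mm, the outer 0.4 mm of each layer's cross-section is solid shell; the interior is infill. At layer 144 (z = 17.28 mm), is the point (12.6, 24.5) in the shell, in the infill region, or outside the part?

infill

At z = 17.28 mm: the cylinder is not intersected at this z (z outside [0, 7]); the cylinder at (1, 11) is not intersected at this z (z outside [0, 17]); the 29.5×29 cube at (-1, 7.5) contributes its full rectangle; Taking the union: only the 29.5×29 cube at (-1, 7.5) is present, so the union is just that shape — 1 connected region. Overall, the cross-section is a single solid region. The nearest boundary edge runs (28.50, 36.50)→(-1.00, 36.50); distance from the point to it = 12.00 mm. The point is inside the cross-section and 12.00 mm from the nearest boundary — more than the 0.4 mm shell width (1 × 0.4), so it's in the infill interior.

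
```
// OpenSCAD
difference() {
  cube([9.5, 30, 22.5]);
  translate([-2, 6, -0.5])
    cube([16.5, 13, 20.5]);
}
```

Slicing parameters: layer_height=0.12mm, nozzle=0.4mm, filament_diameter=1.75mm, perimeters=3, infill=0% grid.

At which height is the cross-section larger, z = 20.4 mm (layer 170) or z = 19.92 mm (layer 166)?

layer 170 (z = 20.4 mm)

Layer 170 (z = 20.4): the 9.5×30 cube contributes its full rectangle (area 285.00 mm²); the cube at (-2, 6) is absent (z outside [-0.5, 20]); Taking the first minus the rest: none of the subtracted shapes is present at this height, so the 9.5×30 cube is unchanged — area = 285.00 mm². So its area = 285.00 mm². Layer 166 (z = 19.92): the cube is present — its section is the full 9.5×30 rectangle (area 285.00 mm²); the 16.5×13 cube at (-2, 6) contributes its full rectangle (area 214.50 mm²); Taking the first minus the rest: starting from the 9.5×30 cube (285.00 mm²), the 16.5×13 cube at (-2, 6) partially overlaps it — only the 123.50 mm² overlap (of its 214.50 mm²) is removed, clipping the outline — area = 161.50 mm². So its area = 161.50 mm². Layer 170 is larger (285.00 vs 161.50 mm²).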